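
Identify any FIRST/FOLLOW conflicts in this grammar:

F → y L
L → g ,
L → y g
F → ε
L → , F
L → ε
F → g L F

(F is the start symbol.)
Nullable non-terminals: F, L.

F: nullable alternative(s) F → ε; FOLLOW(F) = { $, 'g', 'y' }
  F → y L: FIRST \ {ε} = { 'y' } — overlaps FOLLOW(F) on { 'y' }: CONFLICT
  F → ε: FIRST \ {ε} = { } — this is the only nullable alternative, skip
  F → g L F: FIRST \ {ε} = { 'g' } — overlaps FOLLOW(F) on { 'g' }: CONFLICT

L: nullable alternative(s) L → ε; FOLLOW(L) = { $, 'g', 'y' }
  L → g ,: FIRST \ {ε} = { 'g' } — overlaps FOLLOW(L) on { 'g' }: CONFLICT
  L → y g: FIRST \ {ε} = { 'y' } — overlaps FOLLOW(L) on { 'y' }: CONFLICT
  L → , F: FIRST \ {ε} = { ',' } — disjoint from FOLLOW(L)
  L → ε: FIRST \ {ε} = { } — this is the only nullable alternative, skip

So the grammar has 4 FIRST/FOLLOW conflicts (marked CONFLICT above).

Answer: Yes. F → y L with FOLLOW(F) on { 'y' }; F → g L F with FOLLOW(F) on { 'g' }; L → g ',' with FOLLOW(L) on { 'g' }; L → y g with FOLLOW(L) on { 'y' }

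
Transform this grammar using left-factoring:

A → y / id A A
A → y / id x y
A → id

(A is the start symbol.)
A → y / id A'
A' → A A
A' → x y
A → id

Left-factoring transforms A → αβ₁ | αβ₂ into A → αA' and A' → β₁ | β₂
(α is the longest common prefix among the alternatives). Repeat until
no nonterminal has two alternatives with a common prefix.

Round 1: A has alternatives sharing prefix 'y / id'. Introduce A': A → y / id A'
  Add: A' → A A
  Add: A' → x y

No remaining common prefixes — done.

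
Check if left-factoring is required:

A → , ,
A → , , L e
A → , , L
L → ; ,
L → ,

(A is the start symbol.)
Left-factoring is needed when two productions for the same non-terminal
share a common prefix on the right-hand side.

Productions for A:
  A → , ,
  A → , , L e
  A → , , L
Productions for L:
  L → ; ,
  L → ,

Found common prefix ', ,' in productions for A

Answer: Yes, A has productions with common prefix ', ,'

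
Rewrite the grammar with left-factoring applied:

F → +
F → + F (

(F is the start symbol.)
Left-factoring transforms A → αβ₁ | αβ₂ into A → αA' and A' → β₁ | β₂
(α is the longest common prefix among the alternatives). Repeat until
no nonterminal has two alternatives with a common prefix.

Round 1: F has alternatives sharing prefix '+'. Introduce F': F → + F'
  Add: F' → ε
  Add: F' → F (

No remaining common prefixes — done.

Resulting grammar:
F → + F'
F' → ε
F' → F (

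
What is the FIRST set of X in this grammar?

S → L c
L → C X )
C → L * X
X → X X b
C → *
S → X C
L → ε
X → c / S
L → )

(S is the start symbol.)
{ 'c' }

From X → X X b:
  - X is the symbol being defined: contributes nothing new
    X is not nullable, so stop
From X → c / S:
  - c is a terminal: add 'c' and stop

Collecting: FIRST(X) = { 'c' }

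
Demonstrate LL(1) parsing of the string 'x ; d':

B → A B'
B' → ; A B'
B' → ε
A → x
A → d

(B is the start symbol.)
Stack is shown with the top on the left.

Stack     Input    Action
-------------------------
B $       x ; d $  output B → A B'
A B' $    x ; d $  output A → x
x B' $    x ; d $  match 'x'
B' $      ; d $    output B' → ; A B'
; A B' $  ; d $    match ';'
A B' $    d $      output A → d
d B' $    d $      match 'd'
B' $      $        output B' → ε
$         $        accept

The string is accepted.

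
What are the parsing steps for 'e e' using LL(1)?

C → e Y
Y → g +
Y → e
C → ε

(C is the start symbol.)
Stack is shown with the top on the left.

Stack  Input  Action
--------------------
C $    e e $  output C → e Y
e Y $  e e $  match 'e'
Y $    e $    output Y → e
e $    e $    match 'e'
$      $      accept

The string is accepted.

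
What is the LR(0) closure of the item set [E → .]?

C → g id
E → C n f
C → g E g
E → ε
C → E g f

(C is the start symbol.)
To compute CLOSURE, for each item [A → α.Bβ] where B is a non-terminal, add [B → .γ] for all productions B → γ; repeat for the newly added items until nothing changes.

Start with: [E → .]
The dot is at the end, so nothing is added.

CLOSURE = { [E → .] }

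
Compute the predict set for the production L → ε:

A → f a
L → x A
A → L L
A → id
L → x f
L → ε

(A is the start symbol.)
PREDICT(L → ε) = (FIRST(RHS) \ {ε}) ∪ (FOLLOW(L) if ε ∈ FIRST(RHS), i.e. RHS ⇒* ε)
The right-hand side is ε (FIRST(ε) = { ε }), so the predict set is FOLLOW(L) = { $, 'x' }
PREDICT(L → ε) = { $, 'x' }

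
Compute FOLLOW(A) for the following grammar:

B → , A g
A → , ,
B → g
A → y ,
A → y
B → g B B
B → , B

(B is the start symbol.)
In B → , A g: A is followed by g, add FIRST(g) \ {ε} = { 'g' }

Taking the union: FOLLOW(A) = { 'g' }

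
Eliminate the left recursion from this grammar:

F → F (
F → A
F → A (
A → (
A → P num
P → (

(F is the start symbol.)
F is directly left-recursive. The standard transformation for
  A → A α₁ | ... | A α_m | β₁ | ... | β_n
is
  A  → β₁ A' | ... | β_n A'
  A' → α₁ A' | ... | α_m A' | ε

F → A becomes F → A F'
F → A ( becomes F → A ( F'
F → F ( becomes F' → ( F'
Add F' → ε

Productions for other non-terminals are unchanged:
  A → (
  A → P num
  P → (

Resulting grammar:
F → A F'
F → A ( F'
F' → ( F'
F' → ε
A → (
A → P num
P → (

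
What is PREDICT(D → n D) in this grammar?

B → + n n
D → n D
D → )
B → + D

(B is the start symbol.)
PREDICT(D → n D) = (FIRST(RHS) \ {ε}) ∪ (FOLLOW(D) if ε ∈ FIRST(RHS), i.e. RHS ⇒* ε)
FIRST(n D) = { 'n' }
ε ∉ FIRST(n D), so FOLLOW(D) is not added.
PREDICT(D → n D) = { 'n' }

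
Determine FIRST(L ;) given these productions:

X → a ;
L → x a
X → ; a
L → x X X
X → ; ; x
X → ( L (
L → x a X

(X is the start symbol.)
{ 'x' }

FIRST sets of the non-terminals involved (from the grammar, by fixed-point iteration):
  FIRST(L) = { 'x' }

To compute FIRST(L ;), process the symbols left to right:
Symbol L is a non-terminal. Add FIRST(L) \ {ε} = { 'x' }
L is not nullable (ε ∉ FIRST(L)), so stop here.
FIRST(L ;) = { 'x' }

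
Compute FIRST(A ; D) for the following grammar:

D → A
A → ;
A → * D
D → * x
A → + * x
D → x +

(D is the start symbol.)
FIRST sets of the non-terminals involved (from the grammar, by fixed-point iteration):
  FIRST(A) = { '*', '+', ';' }

To compute FIRST(A ; D), process the symbols left to right:
Symbol A is a non-terminal. Add FIRST(A) \ {ε} = { '*', '+', ';' }
A is not nullable (ε ∉ FIRST(A)), so stop here.
FIRST(A ; D) = { '*', '+', ';' }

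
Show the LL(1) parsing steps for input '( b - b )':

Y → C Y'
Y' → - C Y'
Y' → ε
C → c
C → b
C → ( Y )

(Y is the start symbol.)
LL(1) parsing maintains a stack (initially the start symbol over $) and the input. At each step: if the stack top is a terminal, match it against the current input token; if it is a non-terminal N, replace it with the RHS of M[N, lookahead] (the unique production whose predict set contains the lookahead).

Stack is shown with the top on the left.

Stack          Input        Action
----------------------------------
Y $            ( b - b ) $  output Y → C Y'
C Y' $         ( b - b ) $  output C → ( Y )
( Y ) Y' $     ( b - b ) $  match '('
Y ) Y' $       b - b ) $    output Y → C Y'
C Y' ) Y' $    b - b ) $    output C → b
b Y' ) Y' $    b - b ) $    match 'b'
Y' ) Y' $      - b ) $      output Y' → - C Y'
- C Y' ) Y' $  - b ) $      match '-'
C Y' ) Y' $    b ) $        output C → b
b Y' ) Y' $    b ) $        match 'b'
Y' ) Y' $      ) $          output Y' → ε
) Y' $         ) $          match ')'
Y' $           $            output Y' → ε
$              $            accept

The string is accepted.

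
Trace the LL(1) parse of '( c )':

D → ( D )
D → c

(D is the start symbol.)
LL(1) parsing maintains a stack (initially the start symbol over $) and the input. At each step: if the stack top is a terminal, match it against the current input token; if it is a non-terminal N, replace it with the RHS of M[N, lookahead] (the unique production whose predict set contains the lookahead).

Stack is shown with the top on the left.

Stack    Input    Action
------------------------
D $      ( c ) $  output D → ( D )
( D ) $  ( c ) $  match '('
D ) $    c ) $    output D → c
c ) $    c ) $    match 'c'
) $      ) $      match ')'
$        $        accept

The string is accepted.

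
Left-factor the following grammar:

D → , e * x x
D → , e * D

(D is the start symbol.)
Left-factoring transforms A → αβ₁ | αβ₂ into A → αA' and A' → β₁ | β₂
(α is the longest common prefix among the alternatives). Repeat until
no nonterminal has two alternatives with a common prefix.

Round 1: D has alternatives sharing prefix ', e *'. Introduce D': D → , e * D'
  Add: D' → x x
  Add: D' → D

No remaining common prefixes — done.

Resulting grammar:
D → , e * D'
D' → x x
D' → D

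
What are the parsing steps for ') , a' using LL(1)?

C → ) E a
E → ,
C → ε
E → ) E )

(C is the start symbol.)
Stack is shown with the top on the left.

Stack    Input    Action
------------------------
C $      ) , a $  output C → ) E a
) E a $  ) , a $  match ')'
E a $    , a $    output E → ,
, a $    , a $    match ','
a $      a $      match 'a'
$        $        accept

The string is accepted.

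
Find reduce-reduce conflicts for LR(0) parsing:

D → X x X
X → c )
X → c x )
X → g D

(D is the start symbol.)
No reduce-reduce conflicts

Augment with D' → D and build the canonical LR(0) collection (I0 = CLOSURE({[D' → . D]}), then GOTO on every symbol after a dot until no new states appear). It has 11 states:
  I0: { [D → . X x X], [D' → . D], [X → . c )], [X → . c x )], [X → . g D] }  — shift
  I1: { [D' → D .] }  — accept
  I2: { [D → X . x X] }  — shift
  I3: { [X → c . )], [X → c . x )] }  — shift
  I4: { [D → . X x X], [X → . c )], [X → . c x )], [X → . g D], [X → g . D] }  — shift
  I5: { [X → g D .] }  — reduce
  I6: { [X → c ) .] }  — reduce
  I7: { [X → c x . )] }  — shift
  I8: { [X → c x ) .] }  — reduce
  I9: { [D → X x . X], [X → . c )], [X → . c x )], [X → . g D] }  — shift
  I10: { [D → X x X .] }  — reduce

No state contains more than one complete item.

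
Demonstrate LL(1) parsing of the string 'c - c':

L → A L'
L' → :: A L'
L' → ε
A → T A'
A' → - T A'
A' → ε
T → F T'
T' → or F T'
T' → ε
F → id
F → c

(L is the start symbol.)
Stack is shown with the top on the left.

Stack         Input    Action
-----------------------------
L $           c - c $  output L → A L'
A L' $        c - c $  output A → T A'
T A' L' $     c - c $  output T → F T'
F T' A' L' $  c - c $  output F → c
c T' A' L' $  c - c $  match 'c'
T' A' L' $    - c $    output T' → ε
A' L' $       - c $    output A' → - T A'
- T A' L' $   - c $    match '-'
T A' L' $     c $      output T → F T'
F T' A' L' $  c $      output F → c
c T' A' L' $  c $      match 'c'
T' A' L' $    $        output T' → ε
A' L' $       $        output A' → ε
L' $          $        output L' → ε
$             $        accept

The string is accepted.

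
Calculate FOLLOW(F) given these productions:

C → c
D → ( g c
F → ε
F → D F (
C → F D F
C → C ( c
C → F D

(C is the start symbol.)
In F → D F (: F is followed by '(', add FIRST('(') \ {ε} = { '(' }
In C → F D F: F is followed by D F, add FIRST(D F) \ {ε} = { '(' }
In C → F D F: F is at the end, add FOLLOW(C)
In C → F D: F is followed by D, add FIRST(D) \ {ε} = { '(' }

The FOLLOW sets referred to above (computed the same way, to a fixed point):
  FOLLOW(C) = { $, '(' }

Taking the union: FOLLOW(F) = { $, '(' }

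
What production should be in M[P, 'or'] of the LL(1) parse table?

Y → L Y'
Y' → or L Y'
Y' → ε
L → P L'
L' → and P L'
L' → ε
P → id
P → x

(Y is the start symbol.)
To find M[P, 'or'], we find productions for P where 'or' is in the predict set (PREDICT(N → α) = (FIRST(α) \ {ε}) ∪ (FOLLOW(N) if α ⇒* ε)).

P → id: PREDICT = { 'id' }
P → x: PREDICT = { 'x' }

M[P, 'or'] is empty (no production applies)

Answer: Empty (error entry)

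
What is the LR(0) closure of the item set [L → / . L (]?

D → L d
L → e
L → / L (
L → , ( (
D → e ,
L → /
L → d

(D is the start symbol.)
Start with: [L → / . L (]
  [L → / . L (] has the dot before L: add [L → . e], [L → . / L (], [L → . , ( (], [L → . /], [L → . d]
No further items can be added.

CLOSURE = { [L → . , ( (], [L → . / L (], [L → . /], [L → . d], [L → . e], [L → / . L (] }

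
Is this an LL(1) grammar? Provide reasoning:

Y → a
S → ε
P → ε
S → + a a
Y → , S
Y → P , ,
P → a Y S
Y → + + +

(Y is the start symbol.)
No. Predict set conflict for Y: { 'a' }

Relevant sets:
  FIRST(P) = { 'a', ε }
  FOLLOW(S) = { $, '+', ',' }
  FOLLOW(P) = { ',' }

For Y:
  PREDICT(Y → a) = { 'a' }
  PREDICT(Y → ',' S) = { ',' }
  PREDICT(Y → P ',' ',') = { ',', 'a' }
  PREDICT(Y → '+' '+' '+') = { '+' }
For S:
  PREDICT(S → ε) = { $, '+', ',' }
  PREDICT(S → '+' a a) = { '+' }
For P:
  PREDICT(P → ε) = { ',' }
  PREDICT(P → a Y S) = { 'a' }

Conflict found: Predict set conflict for Y: { 'a' }
The grammar is NOT LL(1).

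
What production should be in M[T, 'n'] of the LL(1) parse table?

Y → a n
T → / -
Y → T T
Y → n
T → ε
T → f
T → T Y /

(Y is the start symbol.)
To find M[T, 'n'], we find productions for T where 'n' is in the predict set (PREDICT(N → α) = (FIRST(α) \ {ε}) ∪ (FOLLOW(N) if α ⇒* ε)).

Relevant sets:
  FIRST(T) = { '/', 'a', 'f', 'n', ε }
  FIRST(Y) = { '/', 'a', 'f', 'n', ε }
  FOLLOW(T) = { $, '/', 'a', 'f', 'n' }

T → / -: PREDICT = { '/' }
T → ε: PREDICT = { $, '/', 'a', 'f', 'n' }
  'n' is in predict set, so this production goes in M[T, 'n']
T → f: PREDICT = { 'f' }
T → T Y /: PREDICT = { '/', 'a', 'f', 'n' }
  'n' is in predict set, so this production goes in M[T, 'n']

M[T, 'n'] = T → ε, T → T Y /  (a multiply-defined cell — the grammar is not LL(1))

Answer: T → ε, T → T Y /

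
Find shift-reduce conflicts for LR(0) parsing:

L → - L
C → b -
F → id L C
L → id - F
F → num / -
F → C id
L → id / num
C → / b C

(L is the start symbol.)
No shift-reduce conflicts

A shift-reduce conflict occurs when an LR(0) state has both:
  - a complete (reduce) item [A → α .] (dot at the end), and
  - a shift item [B → β . c γ] (dot before a terminal).

Augment with L' → L and build the canonical LR(0) collection (I0 = CLOSURE({[L' → . L]}), then GOTO on every symbol after a dot until no new states appear). It has 22 states:
  I0: { [L → . - L], [L → . id - F], [L → . id / num], [L' → . L] }  — shift
  I1: { [L → - . L], [L → . - L], [L → . id - F], [L → . id / num] }  — shift
  I2: { [L' → L .] }  — accept
  I3: { [L → id . - F], [L → id . / num] }  — shift
  I4: { [C → . / b C], [C → . b -], [F → . C id], [F → . id L C], [F → . num / -], [L → id - . F] }  — shift
  I5: { [L → id / . num] }  — shift
  I6: { [L → id / num .] }  — reduce
  I7: { [C → / . b C] }  — shift
  I8: { [F → C . id] }  — shift
  I9: { [L → id - F .] }  — reduce
  I10: { [C → b . -] }  — shift
  I11: { [F → id . L C], [L → . - L], [L → . id - F], [L → . id / num] }  — shift
  I12: { [F → num . / -] }  — shift
  I13: { [F → num / . -] }  — shift
  I14: { [F → num / - .] }  — reduce
  I15: { [C → . / b C], [C → . b -], [F → id L . C] }  — shift
  I16: { [F → id L C .] }  — reduce
  I17: { [C → b - .] }  — reduce
  I18: { [F → C id .] }  — reduce
  I19: { [C → . / b C], [C → . b -], [C → / b . C] }  — shift
  I20: { [C → / b C .] }  — reduce
  I21: { [L → - L .] }  — reduce

No state contains both a complete item and a shift item.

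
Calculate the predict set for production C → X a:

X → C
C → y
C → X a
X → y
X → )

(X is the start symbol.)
PREDICT(C → X a) = (FIRST(RHS) \ {ε}) ∪ (FOLLOW(C) if ε ∈ FIRST(RHS), i.e. RHS ⇒* ε)
FIRST(X) = { ')', 'y' }
FIRST(X a) = { ')', 'y' }
ε ∉ FIRST(X a), so FOLLOW(C) is not added.
PREDICT(C → X a) = { ')', 'y' }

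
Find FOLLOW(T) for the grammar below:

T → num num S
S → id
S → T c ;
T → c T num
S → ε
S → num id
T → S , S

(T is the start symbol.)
{ $, 'c', 'num' }

T is the start symbol, so $ ∈ FOLLOW(T).
In S → T c ;: T is followed by c ';', add FIRST(c ';') \ {ε} = { 'c' }
In T → c T num: T is followed by num, add FIRST(num) \ {ε} = { 'num' }

Taking the union: FOLLOW(T) = { $, 'c', 'num' }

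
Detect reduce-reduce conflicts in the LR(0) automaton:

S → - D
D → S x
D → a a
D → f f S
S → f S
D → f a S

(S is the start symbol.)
A reduce-reduce conflict occurs when an LR(0) state has two complete items [A → α .] and [B → β .] — both call for a reduction, and with no lookahead the parser cannot choose between them.

Augment with S' → S and build the canonical LR(0) collection (I0 = CLOSURE({[S' → . S]}), then GOTO on every symbol after a dot until no new states appear). It has 15 states:
  I0: { [S → . - D], [S → . f S], [S' → . S] }  — shift
  I1: { [D → . S x], [D → . a a], [D → . f a S], [D → . f f S], [S → - . D], [S → . - D], [S → . f S] }  — shift
  I2: { [S' → S .] }  — accept
  I3: { [S → . - D], [S → . f S], [S → f . S] }  — shift
  I4: { [S → f S .] }  — reduce
  I5: { [S → - D .] }  — reduce
  I6: { [D → S . x] }  — shift
  I7: { [D → a . a] }  — shift
  I8: { [D → f . a S], [D → f . f S], [S → . - D], [S → . f S], [S → f . S] }  — shift
  I9: { [D → f a . S], [S → . - D], [S → . f S] }  — shift
  I10: { [D → f f . S], [S → . - D], [S → . f S], [S → f . S] }  — shift
  I11: { [D → f f S .], [S → f S .] }  — 2 reduces
  I12: { [D → f a S .] }  — reduce
  I13: { [D → a a .] }  — reduce
  I14: { [D → S x .] }  — reduce

I11 contains complete items [D → f f S .], [S → f S .] — reduce-reduce conflict.

Answer: Yes — I11: [D → f f S .] vs [S → f S .]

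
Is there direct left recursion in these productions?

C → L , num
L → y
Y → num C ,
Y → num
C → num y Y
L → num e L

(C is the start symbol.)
No direct left recursion

C → L , num: starts with L
L → y: starts with y
Y → num C ,: starts with num
Y → num: starts with num
C → num y Y: starts with num
L → num e L: starts with num

No direct left recursion found.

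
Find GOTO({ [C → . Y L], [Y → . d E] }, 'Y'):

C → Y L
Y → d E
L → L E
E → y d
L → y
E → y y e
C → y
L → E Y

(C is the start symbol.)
GOTO(I, 'Y') = CLOSURE({ [A → αX.β] : [A → α.Xβ] ∈ I, X = 'Y' })

Items with dot before 'Y', with the dot advanced:
  [C → . Y L] → [C → Y . L]
Closure of the advanced items:
  [C → Y . L] has the dot before L: add [L → . L E], [L → . y], [L → . E Y]
  [L → . E Y] has the dot before E: add [E → . y d], [E → . y y e]

GOTO = { [C → Y . L], [E → . y d], [E → . y y e], [L → . E Y], [L → . L E], [L → . y] }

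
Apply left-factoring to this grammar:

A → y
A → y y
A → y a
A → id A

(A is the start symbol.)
A → y A'
A' → ε
A' → y
A' → a
A → id A

Left-factoring transforms A → αβ₁ | αβ₂ into A → αA' and A' → β₁ | β₂
(α is the longest common prefix among the alternatives). Repeat until
no nonterminal has two alternatives with a common prefix.

Round 1: A has alternatives sharing prefix 'y'. Introduce A': A → y A'
  Add: A' → ε
  Add: A' → y
  Add: A' → a

No remaining common prefixes — done.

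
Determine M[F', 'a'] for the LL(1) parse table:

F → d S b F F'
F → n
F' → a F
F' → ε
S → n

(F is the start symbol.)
To find M[F', 'a'], we find productions for F' where 'a' is in the predict set (PREDICT(N → α) = (FIRST(α) \ {ε}) ∪ (FOLLOW(N) if α ⇒* ε)).

Relevant sets:
  FOLLOW(F') = { $, 'a' }

F' → a F: PREDICT = { 'a' }
  'a' is in predict set, so this production goes in M[F', 'a']
F' → ε: PREDICT = { $, 'a' }
  'a' is in predict set, so this production goes in M[F', 'a']

M[F', 'a'] = F' → a F, F' → ε  (a multiply-defined cell — the grammar is not LL(1))

Answer: F' → a F, F' → ε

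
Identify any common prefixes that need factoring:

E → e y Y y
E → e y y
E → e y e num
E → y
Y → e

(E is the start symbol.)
Yes, E has productions with common prefix 'e y'

Left-factoring is needed when two productions for the same non-terminal
share a common prefix on the right-hand side.

Productions for E:
  E → e y Y y
  E → e y y
  E → e y e num
  E → y

Found common prefix 'e y' in productions for E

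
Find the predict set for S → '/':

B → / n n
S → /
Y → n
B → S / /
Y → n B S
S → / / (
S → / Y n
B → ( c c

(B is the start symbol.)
PREDICT(S → '/') = (FIRST(RHS) \ {ε}) ∪ (FOLLOW(S) if ε ∈ FIRST(RHS), i.e. RHS ⇒* ε)
FIRST('/') = { '/' }
ε ∉ FIRST('/'), so FOLLOW(S) is not added.
PREDICT(S → '/') = { '/' }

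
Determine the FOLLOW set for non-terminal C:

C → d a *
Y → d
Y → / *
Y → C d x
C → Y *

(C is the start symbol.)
To compute FOLLOW(C), find every occurrence of C on a right-hand side N → α C β: add FIRST(β) \ {ε}, and if β is empty or nullable also add FOLLOW(N). Iterate to a fixed point.

C is the start symbol, so $ ∈ FOLLOW(C).
In Y → C d x: C is followed by d x, add FIRST(d x) \ {ε} = { 'd' }

Taking the union: FOLLOW(C) = { $, 'd' }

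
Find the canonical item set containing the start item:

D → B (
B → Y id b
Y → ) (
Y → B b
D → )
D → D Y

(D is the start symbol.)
First, augment the grammar with D' → D
I₀ = CLOSURE({ [D' → . D] }):
  [D' → . D] has the dot before D: add [D → . B (], [D → . )], [D → . D Y]
  [D → . B (] has the dot before B: add [B → . Y id b]
  [B → . Y id b] has the dot before Y: add [Y → . ) (], [Y → . B b]
No further items can be added.

I₀ = { [B → . Y id b], [D → . )], [D → . B (], [D → . D Y], [D' → . D], [Y → . ) (], [Y → . B b] }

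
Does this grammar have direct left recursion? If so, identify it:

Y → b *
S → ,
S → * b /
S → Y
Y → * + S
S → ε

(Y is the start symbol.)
No direct left recursion

Y → b *: starts with b
S → ,: starts with ','
S → * b /: starts with '*'
S → Y: starts with Y
Y → * + S: starts with '*'
S → ε: starts with ε

No direct left recursion found.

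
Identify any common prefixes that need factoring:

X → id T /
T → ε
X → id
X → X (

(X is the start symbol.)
Yes, X has productions with common prefix 'id'

Left-factoring is needed when two productions for the same non-terminal
share a common prefix on the right-hand side.

Productions for X:
  X → id T /
  X → id
  X → X (

Found common prefix 'id' in productions for X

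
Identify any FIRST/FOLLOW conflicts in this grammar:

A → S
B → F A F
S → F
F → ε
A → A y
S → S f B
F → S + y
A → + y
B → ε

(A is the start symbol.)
A FIRST/FOLLOW conflict occurs when a non-terminal N has a nullable alternative N → β (β ⇒* ε) and another alternative N → α with FIRST(α) ∩ FOLLOW(N) ≠ ∅: on such a lookahead the parser cannot decide between expanding α and letting N vanish via β.

Nullable non-terminals: A, B, F, S.
FIRST sets used below: FIRST(S) = { '+', 'f', ε }, FIRST(A) = { '+', 'f', 'y', ε }, FIRST(F) = { '+', 'f', ε }

A: nullable alternative(s) A → S; FOLLOW(A) = { $, '+', 'f', 'y' }
  A → S: FIRST \ {ε} = { '+', 'f' } — this is the only nullable alternative, skip
  A → A y: FIRST \ {ε} = { '+', 'f', 'y' } — overlaps FOLLOW(A) on { '+', 'f', 'y' }: CONFLICT
  A → + y: FIRST \ {ε} = { '+' } — overlaps FOLLOW(A) on { '+' }: CONFLICT

B: nullable alternative(s) B → F A F, B → ε; FOLLOW(B) = { $, '+', 'f', 'y' }
  B → F A F: FIRST \ {ε} = { '+', 'f', 'y' } — overlaps FOLLOW(B) on { '+', 'f', 'y' }: CONFLICT
  B → ε: FIRST \ {ε} = { } — disjoint from FOLLOW(B)

F: nullable alternative(s) F → ε; FOLLOW(F) = { $, '+', 'f', 'y' }
  F → ε: FIRST \ {ε} = { } — this is the only nullable alternative, skip
  F → S + y: FIRST \ {ε} = { '+', 'f' } — overlaps FOLLOW(F) on { '+', 'f' }: CONFLICT

S: nullable alternative(s) S → F; FOLLOW(S) = { $, '+', 'f', 'y' }
  S → F: FIRST \ {ε} = { '+', 'f' } — this is the only nullable alternative, skip
  S → S f B: FIRST \ {ε} = { '+', 'f' } — overlaps FOLLOW(S) on { '+', 'f' }: CONFLICT

So the grammar has 5 FIRST/FOLLOW conflicts (marked CONFLICT above).

Answer: Yes. A → A y with FOLLOW(A) on { '+', 'f', 'y' }; A → '+' y with FOLLOW(A) on { '+' }; B → F A F with FOLLOW(B) on { '+', 'f', 'y' }; S → S f B with FOLLOW(S) on { '+', 'f' }; F → S '+' y with FOLLOW(F) on { '+', 'f' }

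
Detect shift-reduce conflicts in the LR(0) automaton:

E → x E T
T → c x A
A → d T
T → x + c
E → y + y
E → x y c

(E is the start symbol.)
Augment with E' → E and build the canonical LR(0) collection (I0 = CLOSURE({[E' → . E]}), then GOTO on every symbol after a dot until no new states appear). It has 18 states:
  I0: { [E → . x E T], [E → . x y c], [E → . y + y], [E' → . E] }  — shift
  I1: { [E' → E .] }  — accept
  I2: { [E → . x E T], [E → . x y c], [E → . y + y], [E → x . E T], [E → x . y c] }  — shift
  I3: { [E → y . + y] }  — shift
  I4: { [E → y + . y] }  — shift
  I5: { [E → y + y .] }  — reduce
  I6: { [E → x E . T], [T → . c x A], [T → . x + c] }  — shift
  I7: { [E → x y . c], [E → y . + y] }  — shift
  I8: { [E → x y c .] }  — reduce
  I9: { [E → x E T .] }  — reduce
  I10: { [T → c . x A] }  — shift
  I11: { [T → x . + c] }  — shift
  I12: { [T → x + . c] }  — shift
  I13: { [T → x + c .] }  — reduce
  I14: { [A → . d T], [T → c x . A] }  — shift
  I15: { [T → c x A .] }  — reduce
  I16: { [A → d . T], [T → . c x A], [T → . x + c] }  — shift
  I17: { [A → d T .] }  — reduce

No state contains both a complete item and a shift item.

Answer: No shift-reduce conflicts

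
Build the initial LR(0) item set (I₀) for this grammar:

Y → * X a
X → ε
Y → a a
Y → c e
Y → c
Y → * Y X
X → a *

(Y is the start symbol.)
{ [Y → . * X a], [Y → . * Y X], [Y → . a a], [Y → . c e], [Y → . c], [Y' → . Y] }

First, augment the grammar with Y' → Y
I₀ = CLOSURE({ [Y' → . Y] }):
  [Y' → . Y] has the dot before Y: add [Y → . * X a], [Y → . a a], [Y → . c e], [Y → . c], [Y → . * Y X]
No further items can be added.

I₀ = { [Y → . * X a], [Y → . * Y X], [Y → . a a], [Y → . c e], [Y → . c], [Y' → . Y] }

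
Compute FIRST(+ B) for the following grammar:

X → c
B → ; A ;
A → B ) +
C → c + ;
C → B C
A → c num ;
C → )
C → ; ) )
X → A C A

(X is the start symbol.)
{ '+' }

To compute FIRST(+ B), process the symbols left to right:
Symbol + is a terminal. Add '+' and stop.
FIRST(+ B) = { '+' }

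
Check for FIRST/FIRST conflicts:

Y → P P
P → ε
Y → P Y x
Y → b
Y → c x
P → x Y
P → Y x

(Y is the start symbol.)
A FIRST/FIRST conflict occurs when two productions N → α and N → β for the same non-terminal have FIRST(α) ∩ FIRST(β) ≠ ∅ (with ε ∈ FIRST of a nullable right-hand side, so two nullable alternatives also conflict).

FIRST sets of the non-terminals at (or reachable through a nullable prefix from) the front of some alternative:
  FIRST(P) = { 'b', 'c', 'x', ε }
  FIRST(Y) = { 'b', 'c', 'x', ε }

Productions for Y:
  Y → P P: FIRST = { 'b', 'c', 'x', ε }
  Y → P Y x: FIRST = { 'b', 'c', 'x' }
  Y → b: FIRST = { 'b' }
  Y → c x: FIRST = { 'c' }
Productions for P:
  P → ε: FIRST = { ε }
  P → x Y: FIRST = { 'x' }
  P → Y x: FIRST = { 'b', 'c', 'x' }

Conflict for Y: Y → P P and Y → P Y x
  Overlap: { 'b', 'c', 'x' }
Conflict for Y: Y → P P and Y → b
  Overlap: { 'b' }
Conflict for Y: Y → P P and Y → c x
  Overlap: { 'c' }
Conflict for Y: Y → P Y x and Y → b
  Overlap: { 'b' }
Conflict for Y: Y → P Y x and Y → c x
  Overlap: { 'c' }
Conflict for P: P → x Y and P → Y x
  Overlap: { 'x' }

Answer: Yes. Y → P P / Y → P Y x on { 'b', 'c', 'x' }; Y → P P / Y → b on { 'b' }; Y → P P / Y → c x on { 'c' }; Y → P Y x / Y → b on { 'b' }; Y → P Y x / Y → c x on { 'c' }; P → x Y / P → Y x on { 'x' }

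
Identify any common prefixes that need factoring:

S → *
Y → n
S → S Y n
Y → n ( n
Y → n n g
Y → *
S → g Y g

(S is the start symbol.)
Yes, Y has productions with common prefix 'n'

Left-factoring is needed when two productions for the same non-terminal
share a common prefix on the right-hand side.

Productions for S:
  S → *
  S → S Y n
  S → g Y g
Productions for Y:
  Y → n
  Y → n ( n
  Y → n n g
  Y → *

Found common prefix 'n' in productions for Y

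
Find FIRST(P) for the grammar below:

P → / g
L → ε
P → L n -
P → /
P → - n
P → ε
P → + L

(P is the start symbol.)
To compute FIRST(P), examine every production with P on the left-hand side, reading each right-hand side left to right until a non-nullable symbol is reached.

FIRST sets of the other non-terminals involved (by the same procedure, iterated to a fixed point):
  FIRST(L) = { ε }

From P → / g:
  - '/' is a terminal: add '/' and stop
From P → L n -:
  - L is a non-terminal: add FIRST(L) \ {ε} = { }
    L is nullable, so continue to the next symbol
  - n is a terminal: add 'n' and stop
From P → /:
  - '/' is a terminal: add '/' and stop
From P → - n:
  - '-' is a terminal: add '-' and stop
From P → ε:
  - ε-production, so ε ∈ FIRST(P)
From P → + L:
  - '+' is a terminal: add '+' and stop

Collecting: FIRST(P) = { '+', '-', '/', 'n', ε }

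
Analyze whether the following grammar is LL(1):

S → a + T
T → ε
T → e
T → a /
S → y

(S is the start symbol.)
A grammar is LL(1) if for each non-terminal N with multiple productions, the predict sets of those productions are pairwise disjoint, where PREDICT(N → α) = (FIRST(α) \ {ε}) ∪ (FOLLOW(N) if α ⇒* ε).

Relevant sets:
  FOLLOW(T) = { $ }

For S:
  PREDICT(S → a '+' T) = { 'a' }
  PREDICT(S → y) = { 'y' }
For T:
  PREDICT(T → ε) = { $ }
  PREDICT(T → e) = { 'e' }
  PREDICT(T → a '/') = { 'a' }

All predict sets are disjoint. The grammar IS LL(1).

Answer: Yes, the grammar is LL(1).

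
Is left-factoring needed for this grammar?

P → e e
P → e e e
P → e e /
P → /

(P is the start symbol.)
Yes, P has productions with common prefix 'e e'

Left-factoring is needed when two productions for the same non-terminal
share a common prefix on the right-hand side.

Productions for P:
  P → e e
  P → e e e
  P → e e /
  P → /

Found common prefix 'e e' in productions for P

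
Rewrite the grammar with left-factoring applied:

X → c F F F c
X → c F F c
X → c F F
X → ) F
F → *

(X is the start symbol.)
Left-factoring transforms A → αβ₁ | αβ₂ into A → αA' and A' → β₁ | β₂
(α is the longest common prefix among the alternatives). Repeat until
no nonterminal has two alternatives with a common prefix.

Round 1: X has alternatives sharing prefix 'c F F'. Introduce X': X → c F F X'
  Add: X' → F c
  Add: X' → c
  Add: X' → ε

No remaining common prefixes — done.

Resulting grammar:
X → c F F X'
X' → F c
X' → c
X' → ε
X → ) F
F → *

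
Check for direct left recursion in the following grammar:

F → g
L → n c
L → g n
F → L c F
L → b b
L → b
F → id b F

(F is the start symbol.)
No direct left recursion

Direct left recursion occurs when N → N α for some non-terminal N (the right-hand side begins with the left-hand side itself).

F → g: starts with g
L → n c: starts with n
L → g n: starts with g
F → L c F: starts with L
L → b b: starts with b
L → b: starts with b
F → id b F: starts with id

No direct left recursion found.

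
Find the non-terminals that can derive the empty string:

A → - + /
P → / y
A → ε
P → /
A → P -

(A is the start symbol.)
{ 'A' }

A non-terminal is nullable if it can derive ε (the empty string): either it has an ε-production, or it has a production whose right-hand side consists entirely of nullable non-terminals.

ε-productions: A → ε
So A is immediately nullable.
No further non-terminal can be added: every production for the remaining non-terminals contains a terminal or a non-nullable non-terminal.
Nullable = { 'A' }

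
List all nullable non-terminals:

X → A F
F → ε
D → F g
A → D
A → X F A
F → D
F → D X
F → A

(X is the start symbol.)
ε-productions: F → ε
So F is immediately nullable.
No further non-terminal can be added: every production for the remaining non-terminals contains a terminal or a non-nullable non-terminal.
Nullable = { 'F' }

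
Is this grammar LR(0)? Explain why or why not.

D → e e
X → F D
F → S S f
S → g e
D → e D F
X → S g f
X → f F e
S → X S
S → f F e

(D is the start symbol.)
A grammar is LR(0) if no state in the canonical LR(0) collection has:
  - both a shift item (dot before a terminal) and a complete item (shift-reduce conflict), or
  - two or more complete items (reduce-reduce conflict; the accept item [D' → D .] counts as a complete item here).

Augment with D' → D and build the canonical LR(0) collection (I0 = CLOSURE({[D' → . D]}), then GOTO on every symbol after a dot until no new states appear). It has 20 states:
  I0: { [D → . e D F], [D → . e e], [D' → . D] }  — shift
  I1: { [D' → D .] }  — accept
  I2: { [D → . e D F], [D → . e e], [D → e . D F], [D → e . e] }  — shift
  I3: { [D → e D . F], [F → . S S f], [S → . X S], [S → . f F e], [S → . g e], [X → . F D], [X → . S g f], [X → . f F e] }  — shift
  I4: { [D → . e D F], [D → . e e], [D → e . D F], [D → e . e], [D → e e .] }  — shift, reduce
  I5: { [D → . e D F], [D → . e e], [D → e D F .], [X → F . D] }  — shift, reduce
  I6: { [F → . S S f], [F → S . S f], [S → . X S], [S → . f F e], [S → . g e], [X → . F D], [X → . S g f], [X → . f F e], [X → S . g f] }  — shift
  I7: { [F → . S S f], [S → . X S], [S → . f F e], [S → . g e], [S → X . S], [X → . F D], [X → . S g f], [X → . f F e] }  — shift
  I8: { [F → . S S f], [S → . X S], [S → . f F e], [S → . g e], [S → f . F e], [X → . F D], [X → . S g f], [X → . f F e], [X → f . F e] }  — shift
  I9: { [S → g . e] }  — shift
  I10: { [S → g e .] }  — reduce
  I11: { [D → . e D F], [D → . e e], [S → f F . e], [X → F . D], [X → f F . e] }  — shift
  I12: { [X → F D .] }  — reduce
  I13: { [D → . e D F], [D → . e e], [D → e . D F], [D → e . e], [S → f F e .], [X → f F e .] }  — shift, 2 reduces
  I14: { [D → . e D F], [D → . e e], [X → F . D] }  — shift
  I15: { [F → . S S f], [F → S . S f], [S → . X S], [S → . f F e], [S → . g e], [S → X S .], [X → . F D], [X → . S g f], [X → . f F e], [X → S . g f] }  — shift, reduce
  I16: { [F → . S S f], [F → S . S f], [F → S S . f], [S → . X S], [S → . f F e], [S → . g e], [X → . F D], [X → . S g f], [X → . f F e], [X → S . g f] }  — shift
  I17: { [S → g . e], [X → S g . f] }  — shift
  I18: { [X → S g f .] }  — reduce
  I19: { [F → . S S f], [F → S S f .], [S → . X S], [S → . f F e], [S → . g e], [S → f . F e], [X → . F D], [X → . S g f], [X → . f F e], [X → f . F e] }  — shift, reduce

Conflict in state I4:
  Shift-reduce conflict between [D → e e .] and [D → . e D F]
So the grammar is NOT LR(0).

Answer: No. Shift-reduce conflict between [D → e e .] and [D → . e D F]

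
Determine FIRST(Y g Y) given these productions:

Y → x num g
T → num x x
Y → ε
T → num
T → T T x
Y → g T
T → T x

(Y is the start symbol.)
FIRST sets of the non-terminals involved (from the grammar, by fixed-point iteration):
  FIRST(Y) = { 'g', 'x', ε }

To compute FIRST(Y g Y), process the symbols left to right:
Symbol Y is a non-terminal. Add FIRST(Y) \ {ε} = { 'g', 'x' }
Y is nullable (ε ∈ FIRST(Y)), continue to the next symbol.
Symbol g is a terminal. Add 'g' and stop.
FIRST(Y g Y) = { 'g', 'x' }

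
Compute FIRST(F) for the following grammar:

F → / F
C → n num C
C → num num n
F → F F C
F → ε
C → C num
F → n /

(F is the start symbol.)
To compute FIRST(F), examine every production with F on the left-hand side, reading each right-hand side left to right until a non-nullable symbol is reached.

FIRST sets of the other non-terminals involved (by the same procedure, iterated to a fixed point):
  FIRST(C) = { 'n', 'num' }

From F → / F:
  - '/' is a terminal: add '/' and stop
From F → F F C:
  - F is the symbol being defined: contributes nothing new
    F is nullable, so continue to the next symbol
  - F is the symbol being defined: contributes nothing new
    F is nullable, so continue to the next symbol
  - C is a non-terminal: add FIRST(C) \ {ε} = { 'n', 'num' }
    C is not nullable, so stop
From F → ε:
  - ε-production, so ε ∈ FIRST(F)
From F → n /:
  - n is a terminal: add 'n' and stop

Collecting: FIRST(F) = { '/', 'n', 'num', ε }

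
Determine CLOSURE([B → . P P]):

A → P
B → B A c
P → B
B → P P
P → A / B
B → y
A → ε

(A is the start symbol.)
{ [A → . P], [A → .], [B → . B A c], [B → . P P], [B → . y], [P → . A / B], [P → . B] }

To compute CLOSURE, for each item [A → α.Bβ] where B is a non-terminal, add [B → .γ] for all productions B → γ; repeat for the newly added items until nothing changes.

Start with: [B → . P P]
  [B → . P P] has the dot before P: add [P → . B], [P → . A / B]
  [P → . B] has the dot before B: add [B → . B A c], [B → . y]
  [P → . A / B] has the dot before A: add [A → . P], [A → .]
No further items can be added.

CLOSURE = { [A → . P], [A → .], [B → . B A c], [B → . P P], [B → . y], [P → . A / B], [P → . B] }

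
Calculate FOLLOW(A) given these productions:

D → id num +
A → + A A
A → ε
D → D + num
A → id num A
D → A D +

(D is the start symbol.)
{ '+', 'id' }

In A → + A A: A is followed by A, add FIRST(A) \ {ε} = { '+', 'id' }
  A is nullable, so FOLLOW(A) is also included — that is the set being defined, nothing new
In A → + A A: A is at the end; this adds FOLLOW(A) to itself — nothing new
In A → id num A: A is at the end; this adds FOLLOW(A) to itself — nothing new
In D → A D +: A is followed by D '+', add FIRST(D '+') \ {ε} = { '+', 'id' }

Taking the union: FOLLOW(A) = { '+', 'id' }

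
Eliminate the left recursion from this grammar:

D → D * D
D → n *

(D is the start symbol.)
D → n * D'
D' → * D D'
D' → ε

D is directly left-recursive. The standard transformation for
  A → A α₁ | ... | A α_m | β₁ | ... | β_n
is
  A  → β₁ A' | ... | β_n A'
  A' → α₁ A' | ... | α_m A' | ε

D → n * becomes D → n * D'
D → D * D becomes D' → * D D'
Add D' → ε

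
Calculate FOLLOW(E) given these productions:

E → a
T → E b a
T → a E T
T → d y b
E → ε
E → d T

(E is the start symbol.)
E is the start symbol, so $ ∈ FOLLOW(E).
In T → E b a: E is followed by b a, add FIRST(b a) \ {ε} = { 'b' }
In T → a E T: E is followed by T, add FIRST(T) \ {ε} = { 'a', 'b', 'd' }

Taking the union: FOLLOW(E) = { $, 'a', 'b', 'd' }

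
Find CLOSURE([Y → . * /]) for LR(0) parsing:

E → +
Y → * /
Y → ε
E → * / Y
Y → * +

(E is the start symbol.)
To compute CLOSURE, for each item [A → α.Bβ] where B is a non-terminal, add [B → .γ] for all productions B → γ; repeat for the newly added items until nothing changes.

Start with: [Y → . * /]
The dot precedes the terminal '*', so nothing is added.

CLOSURE = { [Y → . * /] }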